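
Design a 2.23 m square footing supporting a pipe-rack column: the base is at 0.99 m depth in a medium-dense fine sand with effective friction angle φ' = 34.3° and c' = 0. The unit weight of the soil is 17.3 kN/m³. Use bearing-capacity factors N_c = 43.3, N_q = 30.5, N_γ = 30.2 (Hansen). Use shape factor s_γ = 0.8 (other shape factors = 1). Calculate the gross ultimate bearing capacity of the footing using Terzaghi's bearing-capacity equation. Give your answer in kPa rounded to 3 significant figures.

Effective surcharge at the founding depth q = γ·D_f = 17.3 × 0.99 = 17.127 kPa.
q_ult = q·N_q + 0.5·γ·B·N_γ·s_γ
     = 17.127 × 30.5 + 0.5 × 17.3 × 2.23 × 30.2 × 0.8
     = 522.37 + 466.03 = 988.41 kPa.

q_ult ≈ 988 kPa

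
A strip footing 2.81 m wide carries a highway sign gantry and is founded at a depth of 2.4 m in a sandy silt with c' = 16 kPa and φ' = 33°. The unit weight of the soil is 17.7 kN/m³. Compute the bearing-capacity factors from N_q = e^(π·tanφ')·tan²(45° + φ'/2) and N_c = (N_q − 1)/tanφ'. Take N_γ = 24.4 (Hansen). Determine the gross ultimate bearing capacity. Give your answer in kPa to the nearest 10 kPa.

q_ult ≈ 2330 kPa

tan33° = 0.6494, so N_q = e^(π×0.6494)·tan²(61.5°) = 7.692 × 3.392 = 26.09.
N_c = (26.09 − 1)/tan33° = 38.64.
Overburden at base level: q = 17.7 × 2.4 = 42.48 kPa.
Cohesion term c·N_c = 16 × 38.638 = 618.21 kPa; surcharge term q·N_q = 42.48 × 26.092 = 1108.4 kPa; self-weight term 0.5·γ·B·N_γ = 0.5 × 17.7 × 2.81 × 24.4 = 606.79 kPa.
q_ult = 618.21 + 1108.4 + 606.79 = 2333.4 kPa.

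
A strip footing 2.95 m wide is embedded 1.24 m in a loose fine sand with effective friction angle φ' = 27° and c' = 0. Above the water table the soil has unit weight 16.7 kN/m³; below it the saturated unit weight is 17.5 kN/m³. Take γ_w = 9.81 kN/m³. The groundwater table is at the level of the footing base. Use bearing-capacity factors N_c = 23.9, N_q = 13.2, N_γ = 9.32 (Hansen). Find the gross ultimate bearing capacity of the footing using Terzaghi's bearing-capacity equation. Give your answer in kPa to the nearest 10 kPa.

Effective surcharge at the founding depth q = γ·D_f = 16.7 × 1.24 = 20.708 kPa.
The water table coincides with the base, so in the self-weight term γ → γ' = 7.69 kN/m³.
q_ult = q·N_q + 0.5·γ·B·N_γ
     = 20.708 × 13.2 + 0.5 × 7.69 × 2.95 × 9.32
     = 273.35 + 105.71 = 379.06 kPa.

q_ult ≈ 380 kPa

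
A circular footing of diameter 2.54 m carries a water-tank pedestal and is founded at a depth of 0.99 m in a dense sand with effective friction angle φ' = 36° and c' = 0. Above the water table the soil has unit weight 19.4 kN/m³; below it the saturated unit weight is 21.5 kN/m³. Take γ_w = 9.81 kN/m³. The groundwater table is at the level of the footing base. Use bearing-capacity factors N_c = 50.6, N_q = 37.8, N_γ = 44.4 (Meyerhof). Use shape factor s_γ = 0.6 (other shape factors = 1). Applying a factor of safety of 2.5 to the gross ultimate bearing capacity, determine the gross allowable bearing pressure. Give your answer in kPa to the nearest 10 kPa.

q_all ≈ 450 kPa

Overburden at base level: q = 19.4 × 0.99 = 19.206 kPa.
Below the base the soil is submerged, so the ½γBN_γ term uses γ' = 21.5 − 9.81 = 11.69 kN/m³.
Surcharge term q·N_q = 19.206 × 37.8 = 725.99 kPa; self-weight term 0.5·γ·B·N_γ·s_γ = 0.5 × 11.69 × 2.54 × 44.4 × 0.6 = 395.51 kPa.
q_ult = 725.99 + 395.51 = 1121.5 kPa.
q_all = q_ult / FS = 1121.5 / 2.5 = 448.6 kPa.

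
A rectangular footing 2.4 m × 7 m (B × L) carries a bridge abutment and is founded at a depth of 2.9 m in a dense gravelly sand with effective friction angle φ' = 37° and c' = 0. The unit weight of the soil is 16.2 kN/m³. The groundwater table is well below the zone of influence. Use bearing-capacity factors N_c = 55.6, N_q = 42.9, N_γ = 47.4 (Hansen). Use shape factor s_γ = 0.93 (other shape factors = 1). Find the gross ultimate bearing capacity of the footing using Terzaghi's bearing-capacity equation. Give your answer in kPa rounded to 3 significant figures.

q_ult ≈ 2870 kPa

Overburden at base level: q = 16.2 × 2.9 = 46.98 kPa.
Surcharge term q·N_q = 46.98 × 42.9 = 2015.4 kPa; self-weight term 0.5·γ·B·N_γ·s_γ = 0.5 × 16.2 × 2.4 × 47.4 × 0.93 = 856.95 kPa.
q_ult = 2015.4 + 856.95 = 2872.4 kPa.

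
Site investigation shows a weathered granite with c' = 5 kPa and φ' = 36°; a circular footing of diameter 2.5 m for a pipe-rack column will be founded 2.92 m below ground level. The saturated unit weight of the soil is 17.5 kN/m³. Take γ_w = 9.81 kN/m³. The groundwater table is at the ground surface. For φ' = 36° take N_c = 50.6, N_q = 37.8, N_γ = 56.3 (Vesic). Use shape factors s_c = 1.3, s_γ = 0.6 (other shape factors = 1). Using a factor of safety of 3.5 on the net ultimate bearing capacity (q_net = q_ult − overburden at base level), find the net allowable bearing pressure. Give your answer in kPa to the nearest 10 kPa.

γ' = 17.5 − 9.81 = 7.69 kN/m³ (submerged throughout). q = 7.69 × 2.92 = 22.455 kPa; the same γ' applies in the ½γBN_γ term.
c·N_c·s_c = 5 × 50.6 × 1.3 = 328.9 kPa
q·N_q = 22.455 × 37.8 = 848.79 kPa
0.5·γ·B·N_γ·s_γ = 0.5 × 7.69 × 2.5 × 56.3 × 0.6 = 324.71 kPa
q_ult = 328.9 + 848.79 + 324.71 = 1502.4 kPa.
q_net = 1502.4 − 22.455 = 1479.9 kPa.
q_all(net) = 1479.9 / 3.5 = 422.84 kPa.

q_all(net) ≈ 420 kPa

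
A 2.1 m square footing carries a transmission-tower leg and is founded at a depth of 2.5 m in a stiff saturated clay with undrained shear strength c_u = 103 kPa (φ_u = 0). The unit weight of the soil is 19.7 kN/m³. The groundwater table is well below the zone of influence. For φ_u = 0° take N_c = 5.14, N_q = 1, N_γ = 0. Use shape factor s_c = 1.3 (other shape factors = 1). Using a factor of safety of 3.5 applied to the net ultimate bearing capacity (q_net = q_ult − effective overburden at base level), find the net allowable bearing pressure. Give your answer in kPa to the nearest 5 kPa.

q_all(net) ≈ 195 kPa

q = γ·D_f = 19.7 × 2.5 = 49.25 kPa.
c·N_c·s_c = 103 × 5.14 × 1.3 = 688.25 kPa
q·N_q = 49.25 × 1 = 49.25 kPa
q_ult = 688.25 + 49.25 = 737.5 kPa.
Net ultimate: q_net = 737.5 − 49.25 = 688.25 kPa.
q_all(net) = 688.25 / 3.5 = 196.64 kPa.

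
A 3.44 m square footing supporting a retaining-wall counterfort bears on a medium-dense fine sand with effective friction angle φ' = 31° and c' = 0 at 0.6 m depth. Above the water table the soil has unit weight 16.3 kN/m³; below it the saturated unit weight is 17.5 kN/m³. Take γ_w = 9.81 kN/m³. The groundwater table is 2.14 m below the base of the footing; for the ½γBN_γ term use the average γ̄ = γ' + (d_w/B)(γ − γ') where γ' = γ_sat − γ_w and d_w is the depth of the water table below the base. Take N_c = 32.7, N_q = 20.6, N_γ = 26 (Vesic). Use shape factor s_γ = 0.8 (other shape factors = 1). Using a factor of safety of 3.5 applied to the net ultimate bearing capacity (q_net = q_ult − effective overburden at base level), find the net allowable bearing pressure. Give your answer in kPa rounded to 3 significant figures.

Effective surcharge at the founding depth q = γ·D_f = 16.3 × 0.6 = 9.78 kPa.
With d_w = 2.14 m < B, γ̄ = 7.69 + (2.14/3.44) × (16.3 − 7.69) = 13.046 kN/m³.
q_ult = q·N_q + 0.5·γ·B·N_γ·s_γ
     = 9.78 × 20.6 + 0.5 × 13.046 × 3.44 × 26 × 0.8
     = 201.47 + 466.74 = 668.21 kPa.
Net ultimate: q_net = 668.21 − 9.78 = 658.43 kPa.
q_all(net) = 658.43 / 3.5 = 188.12 kPa.

q_all(net) ≈ 188 kPa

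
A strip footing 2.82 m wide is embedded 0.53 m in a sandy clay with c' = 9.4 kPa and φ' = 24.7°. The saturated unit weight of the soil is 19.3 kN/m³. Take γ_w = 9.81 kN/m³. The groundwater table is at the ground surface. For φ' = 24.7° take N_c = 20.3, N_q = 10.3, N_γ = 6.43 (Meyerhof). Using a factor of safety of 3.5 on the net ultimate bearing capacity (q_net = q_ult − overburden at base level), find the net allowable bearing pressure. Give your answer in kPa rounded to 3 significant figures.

γ' = 19.3 − 9.81 = 9.49 kN/m³ (submerged throughout). q = 9.49 × 0.53 = 5.0297 kPa; the same γ' applies in the ½γBN_γ term.
c·N_c = 9.4 × 20.3 = 190.82 kPa
q·N_q = 5.0297 × 10.3 = 51.806 kPa
0.5·γ·B·N_γ = 0.5 × 9.49 × 2.82 × 6.43 = 86.039 kPa
q_ult = 190.82 + 51.806 + 86.039 = 328.67 kPa.
q_net = 328.67 − 5.0297 = 323.64 kPa.
q_all(net) = 323.64 / 3.5 = 92.467 kPa.

q_all(net) ≈ 92.5 kPa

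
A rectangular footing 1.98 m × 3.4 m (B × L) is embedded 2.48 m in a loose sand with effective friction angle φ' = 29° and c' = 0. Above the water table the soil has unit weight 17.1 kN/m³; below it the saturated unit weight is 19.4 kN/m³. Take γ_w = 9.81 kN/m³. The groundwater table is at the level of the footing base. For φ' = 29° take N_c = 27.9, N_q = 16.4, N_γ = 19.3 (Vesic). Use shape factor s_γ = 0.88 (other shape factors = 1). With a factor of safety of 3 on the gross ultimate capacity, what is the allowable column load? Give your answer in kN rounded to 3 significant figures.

P_all ≈ 1920 kN

Overburden at base level: q = 17.1 × 2.48 = 42.408 kPa.
Below the base the soil is submerged, so the ½γBN_γ term uses γ' = 19.4 − 9.81 = 9.59 kN/m³.
Surcharge term q·N_q = 42.408 × 16.4 = 695.49 kPa; self-weight term 0.5·γ·B·N_γ·s_γ = 0.5 × 9.59 × 1.98 × 19.3 × 0.88 = 161.25 kPa.
q_ult = 695.49 + 161.25 = 856.74 kPa.
Gross allowable pressure q_all = 856.74 / 3 = 285.58 kPa.
Footing area = 6.732 m², so allowable column load = 285.58 × 6.732 = 1922.5 kN.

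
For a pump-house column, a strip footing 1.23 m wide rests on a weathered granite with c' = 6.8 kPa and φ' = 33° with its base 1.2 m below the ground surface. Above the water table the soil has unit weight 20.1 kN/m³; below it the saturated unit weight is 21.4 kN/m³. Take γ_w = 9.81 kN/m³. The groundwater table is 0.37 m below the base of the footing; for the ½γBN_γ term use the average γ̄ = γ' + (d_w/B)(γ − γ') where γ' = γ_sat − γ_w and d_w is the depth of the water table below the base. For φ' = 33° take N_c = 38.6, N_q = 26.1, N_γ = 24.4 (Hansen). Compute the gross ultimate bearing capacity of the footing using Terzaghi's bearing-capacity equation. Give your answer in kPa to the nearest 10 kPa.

q = γ·D_f = 20.1 × 1.2 = 24.12 kPa.
γ' = 11.59 kN/m³; averaging over the depth B below the base, γ̄ = γ' + (d_w/B)(γ − γ') = 14.15 kN/m³.
c·N_c = 6.8 × 38.6 = 262.48 kPa
q·N_q = 24.12 × 26.1 = 629.53 kPa
0.5·γ·B·N_γ = 0.5 × 14.15 × 1.23 × 24.4 = 212.33 kPa
q_ult = 262.48 + 629.53 + 212.33 = 1104.3 kPa.

q_ult ≈ 1100 kPa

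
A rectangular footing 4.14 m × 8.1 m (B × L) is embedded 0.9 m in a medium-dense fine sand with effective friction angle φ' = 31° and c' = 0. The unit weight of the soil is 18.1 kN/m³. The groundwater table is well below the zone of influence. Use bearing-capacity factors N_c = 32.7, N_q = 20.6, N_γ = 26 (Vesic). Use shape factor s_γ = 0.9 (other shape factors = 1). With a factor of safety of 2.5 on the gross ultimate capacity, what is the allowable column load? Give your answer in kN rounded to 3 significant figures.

Overburden at base level: q = 18.1 × 0.9 = 16.29 kPa.
Surcharge term q·N_q = 16.29 × 20.6 = 335.57 kPa; self-weight term 0.5·γ·B·N_γ·s_γ = 0.5 × 18.1 × 4.14 × 26 × 0.9 = 876.73 kPa.
q_ult = 335.57 + 876.73 = 1212.3 kPa.
Gross allowable pressure q_all = 1212.3 / 2.5 = 484.92 kPa.
Footing area = 33.534 m², so allowable column load = 484.92 × 33.534 = 16261 kN.

P_all ≈ 16300 kN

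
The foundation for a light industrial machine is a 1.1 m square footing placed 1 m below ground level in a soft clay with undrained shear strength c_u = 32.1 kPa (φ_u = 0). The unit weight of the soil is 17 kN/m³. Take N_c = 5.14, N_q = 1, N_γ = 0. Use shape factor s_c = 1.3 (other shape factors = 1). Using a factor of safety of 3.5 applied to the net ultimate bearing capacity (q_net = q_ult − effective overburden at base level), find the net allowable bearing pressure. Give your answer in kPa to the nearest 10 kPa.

q_all(net) ≈ 60 kPa

Overburden at base level: q = 17 × 1 = 17 kPa.
Cohesion term c·N_c·s_c = 32.1 × 5.14 × 1.3 = 214.49 kPa; surcharge term q·N_q = 17 × 1 = 17 kPa.
q_ult = 214.49 + 17 = 231.49 kPa.
Net ultimate: q_net = 231.49 − 17 = 214.49 kPa.
q_all(net) = 214.49 / 3.5 = 61.283 kPa.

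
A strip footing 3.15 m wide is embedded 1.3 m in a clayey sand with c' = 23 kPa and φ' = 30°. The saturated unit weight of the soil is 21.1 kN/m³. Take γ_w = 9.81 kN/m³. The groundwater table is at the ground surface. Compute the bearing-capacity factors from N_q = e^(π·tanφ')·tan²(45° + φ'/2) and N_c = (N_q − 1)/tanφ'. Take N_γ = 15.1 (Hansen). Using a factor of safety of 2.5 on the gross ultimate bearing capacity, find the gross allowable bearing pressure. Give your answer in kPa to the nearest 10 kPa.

N_q = e^(π·tan30°)·tan²(60°) = 18.4; N_c = (N_q − 1)/tanφ' = 30.14.
Water table at ground surface, so effective unit weight γ' = 21.1 − 9.81 = 11.29 kN/m³ is used throughout; overburden q = 11.29 × 1.3 = 14.677 kPa; the same γ' applies in the ½γBN_γ term.
Cohesion term c·N_c = 23 × 30.14 = 693.21 kPa; surcharge term q·N_q = 14.677 × 18.401 = 270.07 kPa; self-weight term 0.5·γ·B·N_γ = 0.5 × 11.29 × 3.15 × 15.1 = 268.5 kPa.
q_ult = 693.21 + 270.07 + 268.5 = 1231.8 kPa.
q_all = 1231.8 / 2.5 = 492.72 kPa.

q_all ≈ 490 kPa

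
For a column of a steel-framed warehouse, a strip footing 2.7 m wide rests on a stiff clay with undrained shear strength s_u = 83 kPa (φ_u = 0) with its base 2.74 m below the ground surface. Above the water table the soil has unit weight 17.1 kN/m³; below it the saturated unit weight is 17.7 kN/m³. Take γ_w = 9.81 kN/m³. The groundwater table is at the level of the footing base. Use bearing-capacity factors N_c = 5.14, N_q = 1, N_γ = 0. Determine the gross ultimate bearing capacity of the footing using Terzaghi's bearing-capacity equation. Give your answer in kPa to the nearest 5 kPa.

Overburden at base level: q = 17.1 × 2.74 = 46.854 kPa.
Cohesion term c·N_c = 83 × 5.14 = 426.62 kPa; surcharge term q·N_q = 46.854 × 1 = 46.854 kPa.
q_ult = 426.62 + 46.854 = 473.47 kPa.

q_ult ≈ 475 kPa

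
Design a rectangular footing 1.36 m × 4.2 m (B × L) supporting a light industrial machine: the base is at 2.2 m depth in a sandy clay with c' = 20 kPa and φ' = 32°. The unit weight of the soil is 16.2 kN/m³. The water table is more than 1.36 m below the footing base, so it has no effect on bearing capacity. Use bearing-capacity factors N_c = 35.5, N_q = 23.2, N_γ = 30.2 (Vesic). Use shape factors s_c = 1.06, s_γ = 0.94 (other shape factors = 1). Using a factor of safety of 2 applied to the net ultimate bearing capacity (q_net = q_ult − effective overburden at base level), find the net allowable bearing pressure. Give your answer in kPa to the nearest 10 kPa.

Effective surcharge at the founding depth q = γ·D_f = 16.2 × 2.2 = 35.64 kPa.
q_ult = c·N_c·s_c + q·N_q + 0.5·γ·B·N_γ·s_γ
     = 20 × 35.5 × 1.06 + 35.64 × 23.2 + 0.5 × 16.2 × 1.36 × 30.2 × 0.94
     = 752.6 + 826.85 + 312.72 = 1892.2 kPa.
Net ultimate: q_net = 1892.2 − 35.64 = 1856.5 kPa.
q_all(net) = 1856.5 / 2 = 928.27 kPa.

q_all(net) ≈ 930 kPa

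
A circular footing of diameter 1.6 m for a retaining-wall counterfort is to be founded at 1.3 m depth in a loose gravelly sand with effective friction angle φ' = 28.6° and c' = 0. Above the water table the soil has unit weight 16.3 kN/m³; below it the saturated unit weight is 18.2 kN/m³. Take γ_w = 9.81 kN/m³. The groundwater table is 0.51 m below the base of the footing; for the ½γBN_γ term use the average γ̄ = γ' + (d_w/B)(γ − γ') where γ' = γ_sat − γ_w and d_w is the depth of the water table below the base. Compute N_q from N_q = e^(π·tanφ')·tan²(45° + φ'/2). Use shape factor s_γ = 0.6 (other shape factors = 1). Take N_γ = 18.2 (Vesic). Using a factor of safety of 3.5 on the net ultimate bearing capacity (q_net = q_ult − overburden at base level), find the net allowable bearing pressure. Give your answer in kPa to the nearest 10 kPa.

q_all(net) ≈ 120 kPa

N_q = e^(π·tan28.6°)·tan²(59.3°) = 15.73.
Effective surcharge at the founding depth q = γ·D_f = 16.3 × 1.3 = 21.19 kPa.
With d_w = 0.51 m < B, γ̄ = 8.39 + (0.51/1.6) × (16.3 − 8.39) = 10.911 kN/m³.
q_ult = q·N_q + 0.5·γ·B·N_γ·s_γ
     = 21.19 × 15.728 + 0.5 × 10.911 × 1.6 × 18.2 × 0.6
     = 333.27 + 95.321 = 428.59 kPa.
q_net = 428.59 − 21.19 = 407.4 kPa.
q_all(net) = 407.4 / 3.5 = 116.4 kPa.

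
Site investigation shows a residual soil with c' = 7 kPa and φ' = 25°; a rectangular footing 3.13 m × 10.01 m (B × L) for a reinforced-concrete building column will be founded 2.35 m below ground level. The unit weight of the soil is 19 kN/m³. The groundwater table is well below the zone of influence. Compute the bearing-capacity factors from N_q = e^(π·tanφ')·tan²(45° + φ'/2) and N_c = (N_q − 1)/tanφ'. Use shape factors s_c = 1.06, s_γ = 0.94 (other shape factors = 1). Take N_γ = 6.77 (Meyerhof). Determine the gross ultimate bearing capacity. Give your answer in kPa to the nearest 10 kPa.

q_ult ≈ 820 kPa

tan25° = 0.4663, so N_q = e^(π×0.4663)·tan²(57.5°) = 4.327 × 2.464 = 10.66.
N_c = (10.66 − 1)/tan25° = 20.72.
Overburden at base level: q = 19 × 2.35 = 44.65 kPa.
Cohesion term c·N_c·s_c = 7 × 20.721 × 1.06 = 153.75 kPa; surcharge term q·N_q = 44.65 × 10.662 = 476.06 kPa; self-weight term 0.5·γ·B·N_γ·s_γ = 0.5 × 19 × 3.13 × 6.77 × 0.94 = 189.23 kPa.
q_ult = 153.75 + 476.06 + 189.23 = 819.04 kPa.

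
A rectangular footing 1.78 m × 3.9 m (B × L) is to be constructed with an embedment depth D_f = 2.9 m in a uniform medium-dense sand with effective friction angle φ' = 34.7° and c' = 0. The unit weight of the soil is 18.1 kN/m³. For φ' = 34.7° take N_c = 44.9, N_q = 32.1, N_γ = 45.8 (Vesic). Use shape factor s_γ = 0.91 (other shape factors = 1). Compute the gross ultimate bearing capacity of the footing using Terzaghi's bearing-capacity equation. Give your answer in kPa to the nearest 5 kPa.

Effective surcharge at the founding depth q = γ·D_f = 18.1 × 2.9 = 52.49 kPa.
q_ult = q·N_q + 0.5·γ·B·N_γ·s_γ
     = 52.49 × 32.1 + 0.5 × 18.1 × 1.78 × 45.8 × 0.91
     = 1684.9 + 671.39 = 2356.3 kPa.

q_ult ≈ 2355 kPa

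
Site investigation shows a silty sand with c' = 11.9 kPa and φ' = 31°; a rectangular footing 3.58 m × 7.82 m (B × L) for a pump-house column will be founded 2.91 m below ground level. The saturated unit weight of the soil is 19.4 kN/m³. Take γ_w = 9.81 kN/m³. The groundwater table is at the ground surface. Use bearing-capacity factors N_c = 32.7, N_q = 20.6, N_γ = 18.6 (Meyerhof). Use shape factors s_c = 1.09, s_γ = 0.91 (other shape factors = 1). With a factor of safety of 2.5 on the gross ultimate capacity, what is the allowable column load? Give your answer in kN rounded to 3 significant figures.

γ' = 19.4 − 9.81 = 9.59 kN/m³ (submerged throughout). q = 9.59 × 2.91 = 27.907 kPa; the same γ' applies in the ½γBN_γ term.
c·N_c·s_c = 11.9 × 32.7 × 1.09 = 424.15 kPa
q·N_q = 27.907 × 20.6 = 574.88 kPa
0.5·γ·B·N_γ·s_γ = 0.5 × 9.59 × 3.58 × 18.6 × 0.91 = 290.55 kPa
q_ult = 424.15 + 574.88 + 290.55 = 1289.6 kPa.
Gross allowable pressure q_all = 1289.6 / 2.5 = 515.83 kPa.
Footing area = 27.9956 m², so allowable column load = 515.83 × 27.9956 = 14441 kN.

P_all ≈ 14400 kN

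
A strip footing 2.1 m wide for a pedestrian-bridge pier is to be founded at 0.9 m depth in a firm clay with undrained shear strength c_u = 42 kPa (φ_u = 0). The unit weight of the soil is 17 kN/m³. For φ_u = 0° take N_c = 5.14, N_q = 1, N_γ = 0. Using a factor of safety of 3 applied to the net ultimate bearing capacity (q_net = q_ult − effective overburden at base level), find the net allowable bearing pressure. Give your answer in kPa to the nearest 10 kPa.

Overburden at base level: q = 17 × 0.9 = 15.3 kPa.
Cohesion term c·N_c = 42 × 5.14 = 215.88 kPa; surcharge term q·N_q = 15.3 × 1 = 15.3 kPa.
q_ult = 215.88 + 15.3 = 231.18 kPa.
Net ultimate: q_net = 231.18 − 15.3 = 215.88 kPa.
q_all(net) = 215.88 / 3 = 71.96 kPa.

q_all(net) ≈ 70 kPa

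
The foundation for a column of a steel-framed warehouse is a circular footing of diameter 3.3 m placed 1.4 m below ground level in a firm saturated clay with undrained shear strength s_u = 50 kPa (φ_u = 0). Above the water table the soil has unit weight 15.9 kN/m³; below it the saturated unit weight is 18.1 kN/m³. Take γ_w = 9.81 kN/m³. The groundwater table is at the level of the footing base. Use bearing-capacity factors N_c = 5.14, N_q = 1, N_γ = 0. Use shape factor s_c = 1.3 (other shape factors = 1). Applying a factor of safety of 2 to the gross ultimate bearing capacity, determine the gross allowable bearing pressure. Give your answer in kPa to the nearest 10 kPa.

q = γ·D_f = 15.9 × 1.4 = 22.26 kPa.
c·N_c·s_c = 50 × 5.14 × 1.3 = 334.1 kPa
q·N_q = 22.26 × 1 = 22.26 kPa
q_ult = 334.1 + 22.26 = 356.36 kPa.
q_all = q_ult / FS = 356.36 / 2 = 178.18 kPa.

q_all ≈ 180 kPa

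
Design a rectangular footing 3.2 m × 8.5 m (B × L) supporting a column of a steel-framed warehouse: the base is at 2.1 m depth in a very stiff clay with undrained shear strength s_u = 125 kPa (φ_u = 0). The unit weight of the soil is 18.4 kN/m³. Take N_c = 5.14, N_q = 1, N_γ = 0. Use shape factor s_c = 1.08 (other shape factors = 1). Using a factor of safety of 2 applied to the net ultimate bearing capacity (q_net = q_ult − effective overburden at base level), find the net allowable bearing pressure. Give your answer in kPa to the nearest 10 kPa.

q = γ·D_f = 18.4 × 2.1 = 38.64 kPa.
c·N_c·s_c = 125 × 5.14 × 1.08 = 693.9 kPa
q·N_q = 38.64 × 1 = 38.64 kPa
q_ult = 693.9 + 38.64 = 732.54 kPa.
Net ultimate: q_net = 732.54 − 38.64 = 693.9 kPa.
q_all(net) = 693.9 / 2 = 346.95 kPa.

q_all(net) ≈ 350 kPa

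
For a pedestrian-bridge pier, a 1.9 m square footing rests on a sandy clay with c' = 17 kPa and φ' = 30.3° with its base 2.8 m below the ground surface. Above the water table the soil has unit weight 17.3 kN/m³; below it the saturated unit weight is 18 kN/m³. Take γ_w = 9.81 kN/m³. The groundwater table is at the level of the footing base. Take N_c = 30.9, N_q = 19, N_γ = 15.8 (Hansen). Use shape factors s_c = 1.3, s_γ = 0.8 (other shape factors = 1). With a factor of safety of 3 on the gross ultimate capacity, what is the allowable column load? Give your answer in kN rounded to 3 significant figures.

Effective surcharge at the founding depth q = γ·D_f = 17.3 × 2.8 = 48.44 kPa.
The water table coincides with the base, so in the self-weight term γ → γ' = 8.19 kN/m³.
q_ult = c·N_c·s_c + q·N_q + 0.5·γ·B·N_γ·s_γ
     = 17 × 30.9 × 1.3 + 48.44 × 19 + 0.5 × 8.19 × 1.9 × 15.8 × 0.8
     = 682.89 + 920.36 + 98.346 = 1701.6 kPa.
Gross allowable pressure q_all = 1701.6 / 3 = 567.2 kPa.
Footing area = 3.61 m², so allowable column load = 567.2 × 3.61 = 2047.6 kN.

P_all ≈ 2050 kN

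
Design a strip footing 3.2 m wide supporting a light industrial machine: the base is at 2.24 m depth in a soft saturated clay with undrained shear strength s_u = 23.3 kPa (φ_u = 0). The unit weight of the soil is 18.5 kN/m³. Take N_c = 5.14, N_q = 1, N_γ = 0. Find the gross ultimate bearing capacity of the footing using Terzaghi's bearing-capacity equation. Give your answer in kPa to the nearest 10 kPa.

Overburden at base level: q = 18.5 × 2.24 = 41.44 kPa.
Cohesion term c·N_c = 23.3 × 5.14 = 119.76 kPa; surcharge term q·N_q = 41.44 × 1 = 41.44 kPa.
q_ult = 119.76 + 41.44 = 161.2 kPa.

q_ult ≈ 160 kPa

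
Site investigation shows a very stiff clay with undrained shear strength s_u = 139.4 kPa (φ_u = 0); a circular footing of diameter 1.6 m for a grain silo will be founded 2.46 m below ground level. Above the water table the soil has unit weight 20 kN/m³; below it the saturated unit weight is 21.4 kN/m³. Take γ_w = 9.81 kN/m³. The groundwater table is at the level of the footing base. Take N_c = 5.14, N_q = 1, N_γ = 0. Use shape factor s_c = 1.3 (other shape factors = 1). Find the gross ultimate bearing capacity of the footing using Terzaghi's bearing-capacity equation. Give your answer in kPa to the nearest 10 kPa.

Effective surcharge at the founding depth q = γ·D_f = 20 × 2.46 = 49.2 kPa.
q_ult = c·N_c·s_c + q·N_q
     = 139.4 × 5.14 × 1.3 + 49.2 × 1
     = 931.47 + 49.2 = 980.67 kPa.

q_ult ≈ 980 kPa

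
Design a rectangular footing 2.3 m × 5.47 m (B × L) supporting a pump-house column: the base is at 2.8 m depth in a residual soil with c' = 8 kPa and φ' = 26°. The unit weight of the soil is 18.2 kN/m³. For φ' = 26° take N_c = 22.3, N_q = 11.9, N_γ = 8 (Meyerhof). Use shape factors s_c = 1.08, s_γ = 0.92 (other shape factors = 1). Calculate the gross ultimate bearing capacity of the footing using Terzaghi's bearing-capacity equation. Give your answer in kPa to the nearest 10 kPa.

q_ult ≈ 950 kPa

Effective surcharge at the founding depth q = γ·D_f = 18.2 × 2.8 = 50.96 kPa.
q_ult = c·N_c·s_c + q·N_q + 0.5·γ·B·N_γ·s_γ
     = 8 × 22.3 × 1.08 + 50.96 × 11.9 + 0.5 × 18.2 × 2.3 × 8 × 0.92
     = 192.67 + 606.42 + 154.04 = 953.14 kPa.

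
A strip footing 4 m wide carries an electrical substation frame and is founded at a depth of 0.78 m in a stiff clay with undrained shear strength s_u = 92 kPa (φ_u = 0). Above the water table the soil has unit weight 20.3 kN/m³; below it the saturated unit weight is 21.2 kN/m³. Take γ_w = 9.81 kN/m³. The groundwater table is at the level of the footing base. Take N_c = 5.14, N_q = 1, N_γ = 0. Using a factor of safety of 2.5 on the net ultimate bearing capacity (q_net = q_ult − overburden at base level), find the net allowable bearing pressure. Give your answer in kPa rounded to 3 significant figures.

Overburden at base level: q = 20.3 × 0.78 = 15.834 kPa.
Cohesion term c·N_c = 92 × 5.14 = 472.88 kPa; surcharge term q·N_q = 15.834 × 1 = 15.834 kPa.
q_ult = 472.88 + 15.834 = 488.71 kPa.
q_net = 488.71 − 15.834 = 472.88 kPa.
q_all(net) = 472.88 / 2.5 = 189.15 kPa.

q_all(net) ≈ 189 kPa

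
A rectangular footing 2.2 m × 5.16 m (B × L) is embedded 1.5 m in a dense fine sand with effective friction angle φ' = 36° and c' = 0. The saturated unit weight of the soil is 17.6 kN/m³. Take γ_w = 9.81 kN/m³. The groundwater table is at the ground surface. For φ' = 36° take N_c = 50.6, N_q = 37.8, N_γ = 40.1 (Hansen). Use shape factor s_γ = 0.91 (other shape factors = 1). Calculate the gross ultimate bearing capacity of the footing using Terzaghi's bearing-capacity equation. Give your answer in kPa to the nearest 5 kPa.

q_ult ≈ 755 kPa

Water table at ground surface, so effective unit weight γ' = 17.6 − 9.81 = 7.79 kN/m³ is used throughout; overburden q = 7.79 × 1.5 = 11.685 kPa; the same γ' applies in the ½γBN_γ term.
Surcharge term q·N_q = 11.685 × 37.8 = 441.69 kPa; self-weight term 0.5·γ·B·N_γ·s_γ = 0.5 × 7.79 × 2.2 × 40.1 × 0.91 = 312.69 kPa.
q_ult = 441.69 + 312.69 = 754.38 kPa.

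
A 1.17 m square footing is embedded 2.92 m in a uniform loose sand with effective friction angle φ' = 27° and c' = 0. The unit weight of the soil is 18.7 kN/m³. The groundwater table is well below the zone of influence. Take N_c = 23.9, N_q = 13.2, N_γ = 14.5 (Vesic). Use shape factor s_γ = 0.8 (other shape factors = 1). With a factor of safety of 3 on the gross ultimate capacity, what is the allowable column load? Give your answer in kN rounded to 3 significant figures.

P_all ≈ 387 kN

q = γ·D_f = 18.7 × 2.92 = 54.604 kPa.
q·N_q = 54.604 × 13.2 = 720.77 kPa
0.5·γ·B·N_γ·s_γ = 0.5 × 18.7 × 1.17 × 14.5 × 0.8 = 126.9 kPa
q_ult = 720.77 + 126.9 = 847.67 kPa.
Gross allowable pressure q_all = 847.67 / 3 = 282.56 kPa.
Footing area = 1.3689 m², so allowable column load = 282.56 × 1.3689 = 386.79 kN.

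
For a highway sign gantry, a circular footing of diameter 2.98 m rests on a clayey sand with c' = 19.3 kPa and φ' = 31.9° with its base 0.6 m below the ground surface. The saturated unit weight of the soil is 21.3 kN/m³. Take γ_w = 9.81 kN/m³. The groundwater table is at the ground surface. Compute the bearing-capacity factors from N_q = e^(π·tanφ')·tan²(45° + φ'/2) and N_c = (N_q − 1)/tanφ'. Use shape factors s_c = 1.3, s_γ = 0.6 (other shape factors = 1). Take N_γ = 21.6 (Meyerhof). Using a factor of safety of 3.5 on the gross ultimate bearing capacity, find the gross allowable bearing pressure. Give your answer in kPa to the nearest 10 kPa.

N_q = e^(π·tan31.9°)·tan²(60.95°) = 22.91; N_c = (N_q − 1)/tanφ' = 35.19.
γ' = 21.3 − 9.81 = 11.49 kN/m³ (submerged throughout). q = 11.49 × 0.6 = 6.894 kPa; the same γ' applies in the ½γBN_γ term.
c·N_c·s_c = 19.3 × 35.194 × 1.3 = 883.02 kPa
q·N_q = 6.894 × 22.907 = 157.92 kPa
0.5·γ·B·N_γ·s_γ = 0.5 × 11.49 × 2.98 × 21.6 × 0.6 = 221.88 kPa
q_ult = 883.02 + 157.92 + 221.88 = 1262.8 kPa.
q_all = 1262.8 / 3.5 = 360.81 kPa.

q_all ≈ 360 kPa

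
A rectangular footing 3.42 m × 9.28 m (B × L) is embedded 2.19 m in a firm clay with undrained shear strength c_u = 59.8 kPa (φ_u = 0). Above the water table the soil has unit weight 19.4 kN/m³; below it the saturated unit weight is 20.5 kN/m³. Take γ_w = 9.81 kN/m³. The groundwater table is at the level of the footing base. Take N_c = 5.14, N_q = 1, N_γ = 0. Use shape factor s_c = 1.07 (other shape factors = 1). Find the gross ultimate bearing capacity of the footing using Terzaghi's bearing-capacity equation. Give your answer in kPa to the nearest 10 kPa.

Effective surcharge at the founding depth q = γ·D_f = 19.4 × 2.19 = 42.486 kPa.
q_ult = c·N_c·s_c + q·N_q
     = 59.8 × 5.14 × 1.07 + 42.486 × 1
     = 328.89 + 42.486 = 371.37 kPa.

q_ult ≈ 370 kPa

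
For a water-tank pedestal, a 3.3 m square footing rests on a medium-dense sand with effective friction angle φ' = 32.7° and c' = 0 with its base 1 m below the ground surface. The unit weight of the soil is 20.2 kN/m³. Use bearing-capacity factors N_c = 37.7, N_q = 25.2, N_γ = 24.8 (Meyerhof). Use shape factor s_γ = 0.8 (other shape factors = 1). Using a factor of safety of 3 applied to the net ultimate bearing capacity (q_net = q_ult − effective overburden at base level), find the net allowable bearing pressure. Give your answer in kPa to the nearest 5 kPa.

q_all(net) ≈ 385 kPa

Overburden at base level: q = 20.2 × 1 = 20.2 kPa.
Surcharge term q·N_q = 20.2 × 25.2 = 509.04 kPa; self-weight term 0.5·γ·B·N_γ·s_γ = 0.5 × 20.2 × 3.3 × 24.8 × 0.8 = 661.27 kPa.
q_ult = 509.04 + 661.27 = 1170.3 kPa.
Net ultimate: q_net = 1170.3 − 20.2 = 1150.1 kPa.
q_all(net) = 1150.1 / 3 = 383.37 kPa.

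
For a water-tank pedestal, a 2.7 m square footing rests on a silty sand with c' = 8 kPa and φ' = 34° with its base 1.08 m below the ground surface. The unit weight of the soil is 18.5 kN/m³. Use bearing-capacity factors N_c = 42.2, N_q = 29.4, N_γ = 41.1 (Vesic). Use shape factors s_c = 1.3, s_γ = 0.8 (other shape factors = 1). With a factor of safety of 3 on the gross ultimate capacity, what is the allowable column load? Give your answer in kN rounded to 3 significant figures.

q = γ·D_f = 18.5 × 1.08 = 19.98 kPa.
c·N_c·s_c = 8 × 42.2 × 1.3 = 438.88 kPa
q·N_q = 19.98 × 29.4 = 587.41 kPa
0.5·γ·B·N_γ·s_γ = 0.5 × 18.5 × 2.7 × 41.1 × 0.8 = 821.18 kPa
q_ult = 438.88 + 587.41 + 821.18 = 1847.5 kPa.
Gross allowable pressure q_all = 1847.5 / 3 = 615.82 kPa.
Footing area = 7.29 m², so allowable column load = 615.82 × 7.29 = 4489.4 kN.

P_all ≈ 4490 kN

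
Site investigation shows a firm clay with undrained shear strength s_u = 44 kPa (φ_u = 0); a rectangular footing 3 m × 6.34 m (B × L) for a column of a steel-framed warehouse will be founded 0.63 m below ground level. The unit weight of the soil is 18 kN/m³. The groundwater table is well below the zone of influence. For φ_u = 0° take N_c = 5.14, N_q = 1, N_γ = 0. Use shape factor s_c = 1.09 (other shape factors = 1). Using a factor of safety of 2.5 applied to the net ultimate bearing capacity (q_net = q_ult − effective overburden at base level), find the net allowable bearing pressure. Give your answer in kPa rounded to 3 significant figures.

q_all(net) ≈ 98.6 kPa

Effective surcharge at the founding depth q = γ·D_f = 18 × 0.63 = 11.34 kPa.
q_ult = c·N_c·s_c + q·N_q
     = 44 × 5.14 × 1.09 + 11.34 × 1
     = 246.51 + 11.34 = 257.85 kPa.
Net ultimate: q_net = 257.85 − 11.34 = 246.51 kPa.
q_all(net) = 246.51 / 2.5 = 98.606 kPa.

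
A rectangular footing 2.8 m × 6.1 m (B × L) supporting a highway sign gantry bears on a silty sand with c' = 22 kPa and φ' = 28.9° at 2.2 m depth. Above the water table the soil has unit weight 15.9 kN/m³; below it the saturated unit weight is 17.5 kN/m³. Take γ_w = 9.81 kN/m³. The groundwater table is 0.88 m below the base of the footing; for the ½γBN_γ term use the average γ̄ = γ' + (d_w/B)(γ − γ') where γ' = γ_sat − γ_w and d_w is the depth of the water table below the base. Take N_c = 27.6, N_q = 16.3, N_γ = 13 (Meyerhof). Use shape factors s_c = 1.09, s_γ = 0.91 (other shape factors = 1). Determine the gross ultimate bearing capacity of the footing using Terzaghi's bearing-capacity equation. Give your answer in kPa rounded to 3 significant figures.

q_ult ≈ 1400 kPa

Overburden at base level: q = 15.9 × 2.2 = 34.98 kPa.
The water table is 0.88 m below the base (< B = 2.8 m), so the ½γBN_γ term uses γ̄ = γ' + (d_w/B)(γ − γ') = 7.69 + (0.88/2.8)(15.9 − 7.69) = 10.27 kN/m³.
Cohesion term c·N_c·s_c = 22 × 27.6 × 1.09 = 661.85 kPa; surcharge term q·N_q = 34.98 × 16.3 = 570.17 kPa; self-weight term 0.5·γ·B·N_γ·s_γ = 0.5 × 10.27 × 2.8 × 13 × 0.91 = 170.1 kPa.
q_ult = 661.85 + 570.17 + 170.1 = 1402.1 kPa.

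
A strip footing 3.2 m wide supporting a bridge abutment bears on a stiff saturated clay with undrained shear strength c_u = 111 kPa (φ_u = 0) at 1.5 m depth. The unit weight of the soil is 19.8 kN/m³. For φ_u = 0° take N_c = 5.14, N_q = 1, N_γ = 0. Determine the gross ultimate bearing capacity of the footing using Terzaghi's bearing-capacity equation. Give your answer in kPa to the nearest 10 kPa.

q = γ·D_f = 19.8 × 1.5 = 29.7 kPa.
c·N_c = 111 × 5.14 = 570.54 kPa
q·N_q = 29.7 × 1 = 29.7 kPa
q_ult = 570.54 + 29.7 = 600.24 kPa.

q_ult ≈ 600 kPa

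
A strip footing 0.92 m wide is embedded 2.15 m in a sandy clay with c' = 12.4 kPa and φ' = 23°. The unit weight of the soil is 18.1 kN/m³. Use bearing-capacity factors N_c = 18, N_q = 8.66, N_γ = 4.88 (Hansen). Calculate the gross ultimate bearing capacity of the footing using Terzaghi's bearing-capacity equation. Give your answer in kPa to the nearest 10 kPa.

q_ult ≈ 600 kPa

q = γ·D_f = 18.1 × 2.15 = 38.915 kPa.
c·N_c = 12.4 × 18 = 223.2 kPa
q·N_q = 38.915 × 8.66 = 337 kPa
0.5·γ·B·N_γ = 0.5 × 18.1 × 0.92 × 4.88 = 40.631 kPa
q_ult = 223.2 + 337 + 40.631 = 600.83 kPa.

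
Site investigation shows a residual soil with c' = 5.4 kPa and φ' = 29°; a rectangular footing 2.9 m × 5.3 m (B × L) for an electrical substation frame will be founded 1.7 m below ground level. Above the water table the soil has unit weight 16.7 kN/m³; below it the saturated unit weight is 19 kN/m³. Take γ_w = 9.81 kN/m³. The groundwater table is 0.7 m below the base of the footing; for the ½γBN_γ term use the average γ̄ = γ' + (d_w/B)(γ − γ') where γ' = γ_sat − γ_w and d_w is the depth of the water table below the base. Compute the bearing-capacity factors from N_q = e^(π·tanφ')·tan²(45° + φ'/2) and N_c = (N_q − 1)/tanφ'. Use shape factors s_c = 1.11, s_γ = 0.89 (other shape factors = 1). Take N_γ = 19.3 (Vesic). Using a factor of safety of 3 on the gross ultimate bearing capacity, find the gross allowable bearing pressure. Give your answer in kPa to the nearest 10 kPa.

N_q = e^(π·tan29°)·tan²(59.5°) = 16.44; N_c = (N_q − 1)/tanφ' = 27.86.
Overburden at base level: q = 16.7 × 1.7 = 28.39 kPa.
The water table is 0.7 m below the base (< B = 2.9 m), so the ½γBN_γ term uses γ̄ = γ' + (d_w/B)(γ − γ') = 9.19 + (0.7/2.9)(16.7 − 9.19) = 11.003 kN/m³.
Cohesion term c·N_c·s_c = 5.4 × 27.86 × 1.11 = 167 kPa; surcharge term q·N_q = 28.39 × 16.443 = 466.83 kPa; self-weight term 0.5·γ·B·N_γ·s_γ = 0.5 × 11.003 × 2.9 × 19.3 × 0.89 = 274.04 kPa.
q_ult = 167 + 466.83 + 274.04 = 907.86 kPa.
q_all = 907.86 / 3 = 302.62 kPa.

q_all ≈ 300 kPa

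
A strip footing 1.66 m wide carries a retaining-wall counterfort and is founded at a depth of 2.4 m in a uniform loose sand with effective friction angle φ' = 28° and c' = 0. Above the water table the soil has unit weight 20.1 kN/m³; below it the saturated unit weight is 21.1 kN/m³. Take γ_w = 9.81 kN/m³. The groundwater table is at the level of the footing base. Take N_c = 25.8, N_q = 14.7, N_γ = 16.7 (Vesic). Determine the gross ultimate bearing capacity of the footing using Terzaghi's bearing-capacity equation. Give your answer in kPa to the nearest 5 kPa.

Overburden at base level: q = 20.1 × 2.4 = 48.24 kPa.
Below the base the soil is submerged, so the ½γBN_γ term uses γ' = 21.1 − 9.81 = 11.29 kN/m³.
Surcharge term q·N_q = 48.24 × 14.7 = 709.13 kPa; self-weight term 0.5·γ·B·N_γ = 0.5 × 11.29 × 1.66 × 16.7 = 156.49 kPa.
q_ult = 709.13 + 156.49 = 865.62 kPa.

q_ult ≈ 865 kPa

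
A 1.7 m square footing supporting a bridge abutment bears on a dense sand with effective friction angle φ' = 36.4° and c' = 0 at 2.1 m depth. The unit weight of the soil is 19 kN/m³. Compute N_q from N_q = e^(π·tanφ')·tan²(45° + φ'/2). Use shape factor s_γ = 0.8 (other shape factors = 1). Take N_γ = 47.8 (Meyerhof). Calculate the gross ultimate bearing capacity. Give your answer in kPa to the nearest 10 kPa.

q_ult ≈ 2200 kPa

tan36.4° = 0.7373, so N_q = e^(π×0.7373)·tan²(63.2°) = 10.137 × 3.919 = 39.73.
Overburden at base level: q = 19 × 2.1 = 39.9 kPa.
Surcharge term q·N_q = 39.9 × 39.727 = 1585.1 kPa; self-weight term 0.5·γ·B·N_γ·s_γ = 0.5 × 19 × 1.7 × 47.8 × 0.8 = 617.58 kPa.
q_ult = 1585.1 + 617.58 = 2202.7 kPa.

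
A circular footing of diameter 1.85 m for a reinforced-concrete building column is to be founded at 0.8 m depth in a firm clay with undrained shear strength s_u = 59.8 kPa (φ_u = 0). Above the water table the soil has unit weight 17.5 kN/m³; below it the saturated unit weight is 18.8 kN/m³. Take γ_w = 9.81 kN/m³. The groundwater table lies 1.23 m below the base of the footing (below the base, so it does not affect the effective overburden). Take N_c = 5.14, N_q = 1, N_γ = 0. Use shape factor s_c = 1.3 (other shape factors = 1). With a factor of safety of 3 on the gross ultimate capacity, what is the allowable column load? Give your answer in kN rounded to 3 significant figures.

Effective surcharge at the founding depth q = γ·D_f = 17.5 × 0.8 = 14 kPa.
q_ult = c·N_c·s_c + q·N_q
     = 59.8 × 5.14 × 1.3 + 14 × 1
     = 399.58 + 14 = 413.58 kPa.
Gross allowable pressure q_all = 413.58 / 3 = 137.86 kPa.
Footing area = 2.688 m², so allowable column load = 137.86 × 2.688 = 370.57 kN.

P_all ≈ 371 kN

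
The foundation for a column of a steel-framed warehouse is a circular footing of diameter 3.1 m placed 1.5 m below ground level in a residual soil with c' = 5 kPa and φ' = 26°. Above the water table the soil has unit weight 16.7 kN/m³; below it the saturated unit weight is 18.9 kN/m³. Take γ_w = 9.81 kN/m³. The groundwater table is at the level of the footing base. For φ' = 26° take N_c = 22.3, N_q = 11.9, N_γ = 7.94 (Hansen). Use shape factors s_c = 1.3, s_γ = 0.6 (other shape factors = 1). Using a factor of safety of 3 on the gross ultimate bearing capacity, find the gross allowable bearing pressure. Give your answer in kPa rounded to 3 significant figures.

q_all ≈ 170 kPa

Overburden at base level: q = 16.7 × 1.5 = 25.05 kPa.
Below the base the soil is submerged, so the ½γBN_γ term uses γ' = 18.9 − 9.81 = 9.09 kN/m³.
Cohesion term c·N_c·s_c = 5 × 22.3 × 1.3 = 144.95 kPa; surcharge term q·N_q = 25.05 × 11.9 = 298.09 kPa; self-weight term 0.5·γ·B·N_γ·s_γ = 0.5 × 9.09 × 3.1 × 7.94 × 0.6 = 67.122 kPa.
q_ult = 144.95 + 298.09 + 67.122 = 510.17 kPa.
q_all = 510.17 / 3 = 170.06 kPa.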